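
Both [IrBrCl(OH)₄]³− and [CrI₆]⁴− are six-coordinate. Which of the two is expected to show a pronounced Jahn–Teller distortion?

[CrI₆]⁴−

[IrBrCl(OH)₄]³−: Ligand charges: each bromide is −1; each chloride is −1; each hydroxide is −1. With an overall charge of −3 the iridium centre must be in the +3 oxidation state. Iridium is a group-9 element; Ir(III) is therefore d⁶. A 5d ion has a large Δₒ and is invariably low-spin. The d⁶ configuration leaves the e_g set evenly filled (or empty) — no strong Jahn–Teller driving force.
[CrI₆]⁴−: Ligand charges: each iodide is −1. With an overall charge of −4 the chromium centre must be in the +2 oxidation state. Group 6 minus oxidation state 2 gives a d⁴ configuration. Iodide is a weak-field ligand for a first-row metal, so the complex is high-spin. The t₂g³e_g¹ (high-spin) configuration has an unevenly filled e_g set; the Jahn–Teller theorem predicts a tetragonal distortion (typically axial elongation) to lift the degeneracy.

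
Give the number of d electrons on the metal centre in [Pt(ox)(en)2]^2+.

Each oxalate is −2; ethylenediamine is neutral; balancing the +2 overall charge requires Pt(IV).
Pt sits in group 10, so the d-electron count is 10 − 4 = 6.

d6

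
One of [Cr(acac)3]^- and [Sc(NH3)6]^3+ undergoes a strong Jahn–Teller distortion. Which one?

[Cr(acac)3]^-: Ligand charges: each acetylacetonate is −1. With an overall charge of −1 the chromium centre must be in the +2 oxidation state. Chromium is a group-6 element; Cr(II) is therefore d⁴. Acetylacetonate is a weak-field ligand for a first-row metal, so the complex is high-spin. The t₂g³e_g¹ (high-spin) configuration has an unevenly filled e_g set; the Jahn–Teller theorem predicts a tetragonal distortion (typically axial elongation) to lift the degeneracy.
[Sc(NH3)6]^3+: Ligand charges: ammonia is neutral. With an overall charge of +3 the scandium centre must be in the +3 oxidation state. Scandium is a group-3 element; Sc(III) is therefore d⁰. The d⁰ configuration leaves the e_g set evenly filled (or empty) — no strong Jahn–Teller driving force.

[Cr(acac)3]^-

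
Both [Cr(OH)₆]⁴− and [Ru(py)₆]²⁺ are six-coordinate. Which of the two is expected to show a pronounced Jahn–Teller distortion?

[Cr(OH)₆]⁴−

[Cr(OH)₆]⁴−: Ligand charges: each hydroxide is −1. With an overall charge of −4 the chromium centre must be in the +2 oxidation state. Group 6 minus oxidation state 2 gives a d⁴ configuration. Hydroxide is a weak-field ligand for a first-row metal, so the complex is high-spin. The t₂g³e_g¹ (high-spin) configuration has an unevenly filled e_g set; the Jahn–Teller theorem predicts a tetragonal distortion (typically axial elongation) to lift the degeneracy.
[Ru(py)₆]²⁺: Ligand charges: pyridine is neutral. With an overall charge of +2 the ruthenium centre must be in the +2 oxidation state. Group 8 minus oxidation state 2 gives a d⁶ configuration. A 4d ion has a large Δₒ and is invariably low-spin. The d⁶ configuration leaves the e_g set evenly filled (or empty) — no strong Jahn–Teller driving force.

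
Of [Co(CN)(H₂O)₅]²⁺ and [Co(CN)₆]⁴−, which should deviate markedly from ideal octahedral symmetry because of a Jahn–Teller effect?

[Co(CN)₆]⁴−

[Co(CN)(H₂O)₅]²⁺: Ligand charges: each cyanide is −1; water is neutral. With an overall charge of +2 the cobalt centre must be in the +3 oxidation state. Cobalt is a group-9 element; Co(III) is therefore d⁶. Co(III) has an exceptionally large octahedral splitting and is low-spin with essentially every ligand except fluoride. The d⁶ configuration leaves the e_g set evenly filled (or empty) — no strong Jahn–Teller driving force.
[Co(CN)₆]⁴−: Summing ligand charges against the −4 overall charge gives an oxidation state of +2 for cobalt. Cobalt is a group-9 element; Co(II) is therefore d⁷. Cyanide is a strong-field ligand (high in the spectrochemical series) for a first-row metal, so the complex is low-spin. The t₂g⁶e_g¹ (low-spin) configuration has an unevenly filled e_g set; the Jahn–Teller theorem predicts a tetragonal distortion (typically axial elongation) to lift the degeneracy.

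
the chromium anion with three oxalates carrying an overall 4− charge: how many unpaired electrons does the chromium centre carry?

4 unpaired electrons

Each oxalate is −2; balancing the −4 overall charge requires Cr(II).
Group 6 minus oxidation state 2 gives a d⁴ configuration.
Counting donor atoms: 3×oxalate (bidentate) → 6 donors. Coordination number = 6.
The spin state decides the count: Oxalate is a weak-field ligand for a first-row metal, so the complex is high-spin.
An octahedral high-spin d⁴ ion is t₂g³e_g¹, giving 4 unpaired electrons.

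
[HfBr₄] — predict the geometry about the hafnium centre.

Ligand charges: each bromide is −1. With an overall charge of 0 the hafnium centre must be in the +4 oxidation state.
Hf sits in group 4, so the d-electron count is 4 − 4 = 0.
With 4 monodentate ligands the coordination number is 4.
A d⁰ ion has no crystal-field stabilisation preference between square planar and tetrahedral, so four ligands adopt the sterically favoured tetrahedral geometry.

tetrahedral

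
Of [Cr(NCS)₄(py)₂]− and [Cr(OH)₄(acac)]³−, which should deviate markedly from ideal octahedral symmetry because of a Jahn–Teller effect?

[Cr(OH)₄(acac)]³−

[Cr(NCS)₄(py)₂]−: Summing ligand charges against the −1 overall charge gives an oxidation state of +3 for chromium. Cr sits in group 6, so the d-electron count is 6 − 3 = 3. The d³ configuration leaves the e_g set evenly filled (or empty) — no strong Jahn–Teller driving force.
[Cr(OH)₄(acac)]³−: Summing ligand charges against the −3 overall charge gives an oxidation state of +2 for chromium. Chromium is a group-6 element; Cr(II) is therefore d⁴. Acetylacetonate and hydroxide are weak-field ligands for a first-row metal, so the complex is high-spin. The t₂g³e_g¹ (high-spin) configuration has an unevenly filled e_g set; the Jahn–Teller theorem predicts a tetragonal distortion (typically axial elongation) to lift the degeneracy.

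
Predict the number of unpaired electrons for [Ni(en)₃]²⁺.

Summing ligand charges against the +2 overall charge gives an oxidation state of +2 for nickel.
Group 10 minus oxidation state 2 gives a d⁸ configuration.
Counting donor atoms: 3×ethylenediamine (bidentate) → 6 donors. Coordination number = 6.
In an octahedral field the d⁸ configuration is t₂g⁶e_g² (only one arrangement possible), giving 2 unpaired electrons.

2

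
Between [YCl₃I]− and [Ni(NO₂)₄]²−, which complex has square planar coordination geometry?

[Ni(NO₂)₄]²−

For [YCl₃I]−: Summing ligand charges against the −1 overall charge gives an oxidation state of +3 for yttrium. Y sits in group 3, so the d-electron count is 3 − 3 = 0. A d⁰ ion has no crystal-field stabilisation preference between square planar and tetrahedral, so four ligands adopt the sterically favoured tetrahedral geometry. → tetrahedral.
For [Ni(NO₂)₄]²−: Summing ligand charges against the −2 overall charge gives an oxidation state of +2 for nickel. Nickel is a group-10 element; Ni(II) is therefore d⁸. Nitro (N-bound nitrite) is a strong-field ligand (high in the spectrochemical series). A 3d d⁸ ion with strong-field ligands gains enough CFSE to favour square planar over tetrahedral. → square planar.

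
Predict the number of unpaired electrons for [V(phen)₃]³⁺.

2

Summing ligand charges against the +3 overall charge gives an oxidation state of +3 for vanadium.
V sits in group 5, so the d-electron count is 5 − 3 = 2.
Counting donor atoms: 3×1,10-phenanthroline (bidentate) → 6 donors. Coordination number = 6.
In an octahedral field the d² configuration is t₂g²e_g⁰ (only one arrangement possible), giving 2 unpaired electrons.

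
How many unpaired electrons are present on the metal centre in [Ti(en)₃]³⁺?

Ligand charges: ethylenediamine is neutral. With an overall charge of +3 the titanium centre must be in the +3 oxidation state.
Titanium is a group-4 element; Ti(III) is therefore d¹.
Counting donor atoms: 3×ethylenediamine (bidentate) → 6 donors. Coordination number = 6.
In an octahedral field the d¹ configuration is t₂g¹e_g⁰ (only one arrangement possible), giving 1 unpaired electron.

1 unpaired electron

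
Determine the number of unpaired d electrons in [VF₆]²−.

1

Ligand charges: each fluoride is −1. With an overall charge of −2 the vanadium centre must be in the +4 oxidation state.
Group 5 minus oxidation state 4 gives a d¹ configuration.
In an octahedral field the d¹ configuration is t₂g¹e_g⁰ (only one arrangement possible), giving 1 unpaired electron.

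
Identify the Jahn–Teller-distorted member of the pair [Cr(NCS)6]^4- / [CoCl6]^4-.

[Cr(NCS)6]^4-: Each isothiocyanate is −1; balancing the −4 overall charge requires Cr(II). Chromium is a group-6 element; Cr(II) is therefore d⁴. Isothiocyanate is a weak-field ligand for a first-row metal, so the complex is high-spin. The t₂g³e_g¹ (high-spin) configuration has an unevenly filled e_g set; the Jahn–Teller theorem predicts a tetragonal distortion (typically axial elongation) to lift the degeneracy.
[CoCl6]^4-: Ligand charges: each chloride is −1. With an overall charge of −4 the cobalt centre must be in the +2 oxidation state. Cobalt is a group-9 element; Co(II) is therefore d⁷. Chloride is a weak-field ligand for a first-row metal, so the complex is high-spin. The d⁷ configuration leaves the e_g set evenly filled (or empty) — no strong Jahn–Teller driving force.

[Cr(NCS)6]^4-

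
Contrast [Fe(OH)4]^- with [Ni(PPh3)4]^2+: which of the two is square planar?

[Ni(PPh3)4]^2+

For [Fe(OH)4]^-: Each hydroxide is −1; balancing the −1 overall charge requires Fe(III). Group 8 minus oxidation state 3 gives a d⁵ configuration. A high-spin d⁵ ion has zero CFSE in either geometry, so four ligands adopt the sterically favoured tetrahedral geometry. → tetrahedral.
For [Ni(PPh3)4]^2+: Triphenylphosphine is neutral; balancing the +2 overall charge requires Ni(II). Nickel is a group-10 element; Ni(II) is therefore d⁸. Triphenylphosphine is a strong-field ligand (high in the spectrochemical series). A 3d d⁸ ion with strong-field ligands gains enough CFSE to favour square planar over tetrahedral. → square planar.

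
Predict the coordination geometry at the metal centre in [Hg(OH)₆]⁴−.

octahedral

Summing ligand charges against the −4 overall charge gives an oxidation state of +2 for mercury.
Group 12 minus oxidation state 2 gives a d¹⁰ configuration.
With 6 monodentate ligands the coordination number is 6.
Six donors around a single metal centre give an octahedral coordination sphere.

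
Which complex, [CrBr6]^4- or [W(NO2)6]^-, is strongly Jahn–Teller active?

[CrBr6]^4-

[CrBr6]^4-: Each bromide is −1; balancing the −4 overall charge requires Cr(II). Chromium is a group-6 element; Cr(II) is therefore d⁴. Bromide is a weak-field ligand for a first-row metal, so the complex is high-spin. The t₂g³e_g¹ (high-spin) configuration has an unevenly filled e_g set; the Jahn–Teller theorem predicts a tetragonal distortion (typically axial elongation) to lift the degeneracy.
[W(NO2)6]^-: Ligand charges: each nitro (N-bound nitrite) is −1. With an overall charge of −1 the tungsten centre must be in the +5 oxidation state. W sits in group 6, so the d-electron count is 6 − 5 = 1. The d¹ configuration leaves the e_g set evenly filled (or empty) — no strong Jahn–Teller driving force.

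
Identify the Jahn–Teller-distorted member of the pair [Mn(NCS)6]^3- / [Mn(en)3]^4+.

[Mn(NCS)6]^3-

[Mn(NCS)6]^3-: Ligand charges: each isothiocyanate is −1. With an overall charge of −3 the manganese centre must be in the +3 oxidation state. Group 7 minus oxidation state 3 gives a d⁴ configuration. Isothiocyanate is a weak-field ligand for a first-row metal, so the complex is high-spin. The t₂g³e_g¹ (high-spin) configuration has an unevenly filled e_g set; the Jahn–Teller theorem predicts a tetragonal distortion (typically axial elongation) to lift the degeneracy.
[Mn(en)3]^4+: Ligand charges: ethylenediamine is neutral. With an overall charge of +4 the manganese centre must be in the +4 oxidation state. Group 7 minus oxidation state 4 gives a d³ configuration. The d³ configuration leaves the e_g set evenly filled (or empty) — no strong Jahn–Teller driving force.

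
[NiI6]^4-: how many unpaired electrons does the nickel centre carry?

2

Ligand charges: each iodide is −1. With an overall charge of −4 the nickel centre must be in the +2 oxidation state.
Ni sits in group 10, so the d-electron count is 10 − 2 = 8.
In an octahedral field the d⁸ configuration is t₂g⁶e_g² (only one arrangement possible), giving 2 unpaired electrons.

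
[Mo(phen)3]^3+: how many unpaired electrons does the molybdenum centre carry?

1,10-phenanthroline is neutral; balancing the +3 overall charge requires Mo(III).
Mo sits in group 6, so the d-electron count is 6 − 3 = 3.
Counting donor atoms: 3×1,10-phenanthroline (bidentate) → 6 donors. Coordination number = 6.
In an octahedral field the d³ configuration is t₂g³e_g⁰ (only one arrangement possible), giving 3 unpaired electrons.

3 unpaired electrons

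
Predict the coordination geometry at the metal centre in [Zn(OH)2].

Each hydroxide is −1; balancing the 0 overall charge requires Zn(II).
Zn sits in group 12, so the d-electron count is 12 − 2 = 10.
Coordination number: 2.
A d¹⁰ ion with only two ligands adopts a linear arrangement (sp hybridisation; no CFSE preference).

linear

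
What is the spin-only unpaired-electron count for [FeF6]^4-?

Summing ligand charges against the −4 overall charge gives an oxidation state of +2 for iron.
Group 8 minus oxidation state 2 gives a d⁶ configuration.
The spin state decides the count: Fluoride is a weak-field ligand for a first-row metal, so the complex is high-spin.
An octahedral high-spin d⁶ ion is t₂g⁴e_g², giving 4 unpaired electrons.

4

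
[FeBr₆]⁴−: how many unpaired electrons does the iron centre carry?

4

Each bromide is −1; balancing the −4 overall charge requires Fe(II).
Iron is a group-8 element; Fe(II) is therefore d⁶.
The spin state decides the count: Bromide is a weak-field ligand for a first-row metal, so the complex is high-spin.
An octahedral high-spin d⁶ ion is t₂g⁴e_g², giving 4 unpaired electrons.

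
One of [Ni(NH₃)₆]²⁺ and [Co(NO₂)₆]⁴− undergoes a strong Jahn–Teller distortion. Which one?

[Co(NO₂)₆]⁴−

[Ni(NH₃)₆]²⁺: Ligand charges: ammonia is neutral. With an overall charge of +2 the nickel centre must be in the +2 oxidation state. Group 10 minus oxidation state 2 gives a d⁸ configuration. The d⁸ configuration leaves the e_g set evenly filled (or empty) — no strong Jahn–Teller driving force.
[Co(NO₂)₆]⁴−: Summing ligand charges against the −4 overall charge gives an oxidation state of +2 for cobalt. Co sits in group 9, so the d-electron count is 9 − 2 = 7. Nitro (N-bound nitrite) is a strong-field ligand (high in the spectrochemical series) for a first-row metal, so the complex is low-spin. The t₂g⁶e_g¹ (low-spin) configuration has an unevenly filled e_g set; the Jahn–Teller theorem predicts a tetragonal distortion (typically axial elongation) to lift the degeneracy.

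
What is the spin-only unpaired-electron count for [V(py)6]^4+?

Summing ligand charges against the +4 overall charge gives an oxidation state of +4 for vanadium.
V sits in group 5, so the d-electron count is 5 − 4 = 1.
In an octahedral field the d¹ configuration is t₂g¹e_g⁰ (only one arrangement possible), giving 1 unpaired electron.

1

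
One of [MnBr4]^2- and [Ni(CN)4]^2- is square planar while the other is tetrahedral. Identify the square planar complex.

For [MnBr4]^2-: Ligand charges: each bromide is −1. With an overall charge of −2 the manganese centre must be in the +2 oxidation state. Mn sits in group 7, so the d-electron count is 7 − 2 = 5. A high-spin d⁵ ion has zero CFSE in either geometry, so four ligands adopt the sterically favoured tetrahedral geometry. → tetrahedral.
For [Ni(CN)4]^2-: Summing ligand charges against the −2 overall charge gives an oxidation state of +2 for nickel. Ni sits in group 10, so the d-electron count is 10 − 2 = 8. Cyanide is a strong-field ligand (high in the spectrochemical series). A 3d d⁸ ion with strong-field ligands gains enough CFSE to favour square planar over tetrahedral. → square planar.

[Ni(CN)4]^2-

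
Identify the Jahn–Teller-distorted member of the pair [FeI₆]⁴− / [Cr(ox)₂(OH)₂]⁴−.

[Cr(ox)₂(OH)₂]⁴−

[FeI₆]⁴−: Summing ligand charges against the −4 overall charge gives an oxidation state of +2 for iron. Group 8 minus oxidation state 2 gives a d⁶ configuration. Iodide is a weak-field ligand for a first-row metal, so the complex is high-spin. The d⁶ configuration leaves the e_g set evenly filled (or empty) — no strong Jahn–Teller driving force.
[Cr(ox)₂(OH)₂]⁴−: Each oxalate is −2; each hydroxide is −1; balancing the −4 overall charge requires Cr(II). Chromium is a group-6 element; Cr(II) is therefore d⁴. Hydroxide and oxalate are weak-field ligands for a first-row metal, so the complex is high-spin. The t₂g³e_g¹ (high-spin) configuration has an unevenly filled e_g set; the Jahn–Teller theorem predicts a tetragonal distortion (typically axial elongation) to lift the degeneracy.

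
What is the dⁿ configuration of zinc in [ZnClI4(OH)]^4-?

d10

Summing ligand charges against the −4 overall charge gives an oxidation state of +2 for zinc.
Group 12 minus oxidation state 2 gives a d¹⁰ configuration.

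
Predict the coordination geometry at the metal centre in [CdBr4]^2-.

Ligand charges: each bromide is −1. With an overall charge of −2 the cadmium centre must be in the +2 oxidation state.
Cd sits in group 12, so the d-electron count is 12 − 2 = 10.
Coordination number: 4.
A d¹⁰ ion has no crystal-field stabilisation preference between square planar and tetrahedral, so four ligands adopt the sterically favoured tetrahedral geometry.

tetrahedral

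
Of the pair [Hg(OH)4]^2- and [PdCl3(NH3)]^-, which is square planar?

For [Hg(OH)4]^2-: Ligand charges: each hydroxide is −1. With an overall charge of −2 the mercury centre must be in the +2 oxidation state. Group 12 minus oxidation state 2 gives a d¹⁰ configuration. A d¹⁰ ion has no crystal-field stabilisation preference between square planar and tetrahedral, so four ligands adopt the sterically favoured tetrahedral geometry. → tetrahedral.
For [PdCl3(NH3)]^-: Ligand charges: each chloride is −1; ammonia is neutral. With an overall charge of −1 the palladium centre must be in the +2 oxidation state. Palladium is a group-10 element; Pd(II) is therefore d⁸. A 4d d⁸ ion has a large crystal-field splitting; square planar leaves the high-energy d_{x²−y²} orbital empty and maximises CFSE. → square planar.

[PdCl3(NH3)]^-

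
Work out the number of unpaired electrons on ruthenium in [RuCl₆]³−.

1

Each chloride is −1; balancing the −3 overall charge requires Ru(III).
Ru sits in group 8, so the d-electron count is 8 − 3 = 5.
The spin state decides the count: a 4d ion has a large Δₒ and is invariably low-spin.
An octahedral low-spin d⁵ ion is t₂g⁵e_g⁰, giving 1 unpaired electron.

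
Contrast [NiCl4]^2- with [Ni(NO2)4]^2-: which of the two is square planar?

[Ni(NO2)4]^2-

For [NiCl4]^2-: Ligand charges: each chloride is −1. With an overall charge of −2 the nickel centre must be in the +2 oxidation state. Group 10 minus oxidation state 2 gives a d⁸ configuration. Chloride is a weak-field ligand. With weak-field ligands the CFSE gain from square planar is small, so a 3d d⁸ ion takes the sterically preferred tetrahedral geometry. → tetrahedral.
For [Ni(NO2)4]^2-: Summing ligand charges against the −2 overall charge gives an oxidation state of +2 for nickel. Ni sits in group 10, so the d-electron count is 10 − 2 = 8. Nitro (N-bound nitrite) is a strong-field ligand (high in the spectrochemical series). A 3d d⁸ ion with strong-field ligands gains enough CFSE to favour square planar over tetrahedral. → square planar.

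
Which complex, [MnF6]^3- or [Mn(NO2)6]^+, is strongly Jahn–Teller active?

[MnF6]^3-

[MnF6]^3-: Each fluoride is −1; balancing the −3 overall charge requires Mn(III). Mn sits in group 7, so the d-electron count is 7 − 3 = 4. Fluoride is a weak-field ligand for a first-row metal, so the complex is high-spin. The t₂g³e_g¹ (high-spin) configuration has an unevenly filled e_g set; the Jahn–Teller theorem predicts a tetragonal distortion (typically axial elongation) to lift the degeneracy.
[Mn(NO2)6]^+: Each nitro (N-bound nitrite) is −1; balancing the +1 overall charge requires Mn(VII). Manganese is a group-7 element; Mn(VII) is therefore d⁰. The d⁰ configuration leaves the e_g set evenly filled (or empty) — no strong Jahn–Teller driving force.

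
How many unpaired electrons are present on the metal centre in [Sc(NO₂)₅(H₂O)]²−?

0 unpaired electrons

Ligand charges: each nitro (N-bound nitrite) is −1; water is neutral. With an overall charge of −2 the scandium centre must be in the +3 oxidation state.
Group 3 minus oxidation state 3 gives a d⁰ configuration.
In an octahedral field the d⁰ configuration is t₂g⁰e_g⁰, giving 0 unpaired electrons.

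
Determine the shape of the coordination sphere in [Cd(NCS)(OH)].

linear

Each isothiocyanate is −1; each hydroxide is −1; balancing the 0 overall charge requires Cd(II).
Cd sits in group 12, so the d-electron count is 12 − 2 = 10.
With 2 monodentate ligands the coordination number is 2.
A d¹⁰ ion with only two ligands adopts a linear arrangement (sp hybridisation; no CFSE preference).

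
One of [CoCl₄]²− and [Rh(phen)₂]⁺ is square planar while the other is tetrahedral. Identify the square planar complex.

For [CoCl₄]²−: Ligand charges: each chloride is −1. With an overall charge of −2 the cobalt centre must be in the +2 oxidation state. Cobalt is a group-9 element; Co(II) is therefore d⁷. For a high-spin 3d d⁷ ion with weak-field ligands the small Δₜ gives little square-planar CFSE advantage, so four ligands adopt the sterically favoured tetrahedral geometry. → tetrahedral.
For [Rh(phen)₂]⁺: Summing ligand charges against the +1 overall charge gives an oxidation state of +1 for rhodium. Rhodium is a group-9 element; Rh(I) is therefore d⁸. A 4d d⁸ ion has a large crystal-field splitting; square planar leaves the high-energy d_{x²−y²} orbital empty and maximises CFSE. → square planar.

[Rh(phen)₂]⁺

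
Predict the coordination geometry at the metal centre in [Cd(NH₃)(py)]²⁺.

Summing ligand charges against the +2 overall charge gives an oxidation state of +2 for cadmium.
Cadmium is a group-12 element; Cd(II) is therefore d¹⁰.
With 2 monodentate ligands the coordination number is 2.
A d¹⁰ ion with only two ligands adopts a linear arrangement (sp hybridisation; no CFSE preference).

linear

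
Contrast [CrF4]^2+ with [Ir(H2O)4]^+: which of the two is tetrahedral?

[CrF4]^2+

For [CrF4]^2+: Each fluoride is −1; balancing the +2 overall charge requires Cr(VI). Group 6 minus oxidation state 6 gives a d⁰ configuration. A d⁰ ion has no crystal-field stabilisation preference between square planar and tetrahedral, so four ligands adopt the sterically favoured tetrahedral geometry. → tetrahedral.
For [Ir(H2O)4]^+: Summing ligand charges against the +1 overall charge gives an oxidation state of +1 for iridium. Ir sits in group 9, so the d-electron count is 9 − 1 = 8. A 5d d⁸ ion has a large crystal-field splitting; square planar leaves the high-energy d_{x²−y²} orbital empty and maximises CFSE. → square planar.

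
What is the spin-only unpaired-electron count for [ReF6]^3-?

2 unpaired electrons

Summing ligand charges against the −3 overall charge gives an oxidation state of +3 for rhenium.
Rhenium is a group-7 element; Re(III) is therefore d⁴.
The spin state decides the count: a 5d ion has a large Δₒ and is invariably low-spin.
An octahedral low-spin d⁴ ion is t₂g⁴e_g⁰, giving 2 unpaired electrons.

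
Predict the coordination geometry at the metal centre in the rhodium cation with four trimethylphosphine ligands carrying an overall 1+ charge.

Summing ligand charges against the +1 overall charge gives an oxidation state of +1 for rhodium.
Group 9 minus oxidation state 1 gives a d⁸ configuration.
With 4 monodentate ligands the coordination number is 4.
A 4d d⁸ ion has a large crystal-field splitting; square planar leaves the high-energy d_{x²−y²} orbital empty and maximises CFSE.

square planar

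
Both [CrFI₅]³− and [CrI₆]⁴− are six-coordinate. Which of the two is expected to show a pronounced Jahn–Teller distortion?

[CrFI₅]³−: Summing ligand charges against the −3 overall charge gives an oxidation state of +3 for chromium. Chromium is a group-6 element; Cr(III) is therefore d³. The d³ configuration leaves the e_g set evenly filled (or empty) — no strong Jahn–Teller driving force.
[CrI₆]⁴−: Summing ligand charges against the −4 overall charge gives an oxidation state of +2 for chromium. Cr sits in group 6, so the d-electron count is 6 − 2 = 4. Iodide is a weak-field ligand for a first-row metal, so the complex is high-spin. The t₂g³e_g¹ (high-spin) configuration has an unevenly filled e_g set; the Jahn–Teller theorem predicts a tetragonal distortion (typically axial elongation) to lift the degeneracy.

[CrI₆]⁴−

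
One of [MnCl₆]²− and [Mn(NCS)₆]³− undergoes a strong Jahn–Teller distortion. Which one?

[Mn(NCS)₆]³−

[MnCl₆]²−: Each chloride is −1; balancing the −2 overall charge requires Mn(IV). Mn sits in group 7, so the d-electron count is 7 − 4 = 3. The d³ configuration leaves the e_g set evenly filled (or empty) — no strong Jahn–Teller driving force.
[Mn(NCS)₆]³−: Ligand charges: each isothiocyanate is −1. With an overall charge of −3 the manganese centre must be in the +3 oxidation state. Manganese is a group-7 element; Mn(III) is therefore d⁴. Isothiocyanate is a weak-field ligand for a first-row metal, so the complex is high-spin. The t₂g³e_g¹ (high-spin) configuration has an unevenly filled e_g set; the Jahn–Teller theorem predicts a tetragonal distortion (typically axial elongation) to lift the degeneracy.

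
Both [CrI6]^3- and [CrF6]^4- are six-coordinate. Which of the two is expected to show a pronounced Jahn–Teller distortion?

[CrF6]^4-

[CrI6]^3-: Ligand charges: each iodide is −1. With an overall charge of −3 the chromium centre must be in the +3 oxidation state. Chromium is a group-6 element; Cr(III) is therefore d³. The d³ configuration leaves the e_g set evenly filled (or empty) — no strong Jahn–Teller driving force.
[CrF6]^4-: Ligand charges: each fluoride is −1. With an overall charge of −4 the chromium centre must be in the +2 oxidation state. Cr sits in group 6, so the d-electron count is 6 − 2 = 4. Fluoride is a weak-field ligand for a first-row metal, so the complex is high-spin. The t₂g³e_g¹ (high-spin) configuration has an unevenly filled e_g set; the Jahn–Teller theorem predicts a tetragonal distortion (typically axial elongation) to lift the degeneracy.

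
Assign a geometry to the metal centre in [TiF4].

Summing ligand charges against the 0 overall charge gives an oxidation state of +4 for titanium.
Titanium is a group-4 element; Ti(IV) is therefore d⁰.
With 4 monodentate ligands the coordination number is 4.
A d⁰ ion has no crystal-field stabilisation preference between square planar and tetrahedral, so four ligands adopt the sterically favoured tetrahedral geometry.

tetrahedral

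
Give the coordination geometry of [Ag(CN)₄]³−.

Summing ligand charges against the −3 overall charge gives an oxidation state of +1 for silver.
Silver is a group-11 element; Ag(I) is therefore d¹⁰.
Coordination number: 4.
A d¹⁰ ion has no crystal-field stabilisation preference between square planar and tetrahedral, so four ligands adopt the sterically favoured tetrahedral geometry.

tetrahedral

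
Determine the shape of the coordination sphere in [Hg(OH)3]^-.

trigonal planar

Summing ligand charges against the −1 overall charge gives an oxidation state of +2 for mercury.
Group 12 minus oxidation state 2 gives a d¹⁰ configuration.
Coordination number: 3.
Three ligands around a d¹⁰ centre minimise repulsion in a trigonal-planar arrangement.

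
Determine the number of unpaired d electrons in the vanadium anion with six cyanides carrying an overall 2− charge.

1

Each cyanide is −1; balancing the −2 overall charge requires V(IV).
Vanadium is a group-5 element; V(IV) is therefore d¹.
In an octahedral field the d¹ configuration is t₂g¹e_g⁰ (only one arrangement possible), giving 1 unpaired electron.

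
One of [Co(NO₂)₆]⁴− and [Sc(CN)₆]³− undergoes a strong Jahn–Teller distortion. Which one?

[Co(NO₂)₆]⁴−

[Co(NO₂)₆]⁴−: Each nitro (N-bound nitrite) is −1; balancing the −4 overall charge requires Co(II). Cobalt is a group-9 element; Co(II) is therefore d⁷. Nitro (N-bound nitrite) is a strong-field ligand (high in the spectrochemical series) for a first-row metal, so the complex is low-spin. The t₂g⁶e_g¹ (low-spin) configuration has an unevenly filled e_g set; the Jahn–Teller theorem predicts a tetragonal distortion (typically axial elongation) to lift the degeneracy.
[Sc(CN)₆]³−: Summing ligand charges against the −3 overall charge gives an oxidation state of +3 for scandium. Scandium is a group-3 element; Sc(III) is therefore d⁰. The d⁰ configuration leaves the e_g set evenly filled (or empty) — no strong Jahn–Teller driving force.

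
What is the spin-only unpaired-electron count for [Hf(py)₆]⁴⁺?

0

Ligand charges: pyridine is neutral. With an overall charge of +4 the hafnium centre must be in the +4 oxidation state.
Hf sits in group 4, so the d-electron count is 4 − 4 = 0.
In an octahedral field the d⁰ configuration is t₂g⁰e_g⁰, giving 0 unpaired electrons.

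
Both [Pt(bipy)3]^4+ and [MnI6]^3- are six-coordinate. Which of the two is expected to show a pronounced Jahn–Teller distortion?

[Pt(bipy)3]^4+: Summing ligand charges against the +4 overall charge gives an oxidation state of +4 for platinum. Group 10 minus oxidation state 4 gives a d⁶ configuration. A 5d ion has a large Δₒ and is invariably low-spin. The d⁶ configuration leaves the e_g set evenly filled (or empty) — no strong Jahn–Teller driving force.
[MnI6]^3-: Each iodide is −1; balancing the −3 overall charge requires Mn(III). Mn sits in group 7, so the d-electron count is 7 − 3 = 4. Iodide is a weak-field ligand for a first-row metal, so the complex is high-spin. The t₂g³e_g¹ (high-spin) configuration has an unevenly filled e_g set; the Jahn–Teller theorem predicts a tetragonal distortion (typically axial elongation) to lift the degeneracy.

[MnI6]^3-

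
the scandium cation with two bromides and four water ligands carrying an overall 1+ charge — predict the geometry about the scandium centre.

Ligand charges: each bromide is −1; water is neutral. With an overall charge of +1 the scandium centre must be in the +3 oxidation state.
Scandium is a group-3 element; Sc(III) is therefore d⁰.
With 6 monodentate ligands the coordination number is 6.
Six donors around a single metal centre give an octahedral coordination sphere.

octahedral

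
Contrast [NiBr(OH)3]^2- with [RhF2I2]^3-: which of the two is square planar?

[RhF2I2]^3-

For [NiBr(OH)3]^2-: Each bromide is −1; each hydroxide is −1; balancing the −2 overall charge requires Ni(II). Ni sits in group 10, so the d-electron count is 10 − 2 = 8. Bromide and hydroxide are weak-field ligands. With weak-field ligands the CFSE gain from square planar is small, so a 3d d⁸ ion takes the sterically preferred tetrahedral geometry. → tetrahedral.
For [RhF2I2]^3-: Ligand charges: each fluoride is −1; each iodide is −1. With an overall charge of −3 the rhodium centre must be in the +1 oxidation state. Rhodium is a group-9 element; Rh(I) is therefore d⁸. A 4d d⁸ ion has a large crystal-field splitting; square planar leaves the high-energy d_{x²−y²} orbital empty and maximises CFSE. → square planar.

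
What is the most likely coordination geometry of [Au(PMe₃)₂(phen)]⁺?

Ligand charges: trimethylphosphine is neutral; 1,10-phenanthroline is neutral. With an overall charge of +1 the gold centre must be in the +1 oxidation state.
Au sits in group 11, so the d-electron count is 11 − 1 = 10.
Counting donor atoms: 2×trimethylphosphine (monodentate) → 2 donors; 1×1,10-phenanthroline (bidentate) → 2 donors. Coordination number = 4.
A d¹⁰ ion has no crystal-field stabilisation preference between square planar and tetrahedral, so four ligands adopt the sterically favoured tetrahedral geometry.

tetrahedral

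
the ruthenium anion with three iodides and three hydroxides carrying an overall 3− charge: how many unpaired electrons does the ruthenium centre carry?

Ligand charges: each iodide is −1; each hydroxide is −1. With an overall charge of −3 the ruthenium centre must be in the +3 oxidation state.
Ru sits in group 8, so the d-electron count is 8 − 3 = 5.
The spin state decides the count: a 4d ion has a large Δₒ and is invariably low-spin.
An octahedral low-spin d⁵ ion is t₂g⁵e_g⁰, giving 1 unpaired electron.

1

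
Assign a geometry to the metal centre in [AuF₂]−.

Each fluoride is −1; balancing the −1 overall charge requires Au(I).
Au sits in group 11, so the d-electron count is 11 − 1 = 10.
With 2 monodentate ligands the coordination number is 2.
A d¹⁰ ion with only two ligands adopts a linear arrangement (sp hybridisation; no CFSE preference).

linear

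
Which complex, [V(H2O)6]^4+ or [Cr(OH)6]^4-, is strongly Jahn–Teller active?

[Cr(OH)6]^4-

[V(H2O)6]^4+: Water is neutral; balancing the +4 overall charge requires V(IV). Vanadium is a group-5 element; V(IV) is therefore d¹. The d¹ configuration leaves the e_g set evenly filled (or empty) — no strong Jahn–Teller driving force.
[Cr(OH)6]^4-: Each hydroxide is −1; balancing the −4 overall charge requires Cr(II). Chromium is a group-6 element; Cr(II) is therefore d⁴. Hydroxide is a weak-field ligand for a first-row metal, so the complex is high-spin. The t₂g³e_g¹ (high-spin) configuration has an unevenly filled e_g set; the Jahn–Teller theorem predicts a tetragonal distortion (typically axial elongation) to lift the degeneracy.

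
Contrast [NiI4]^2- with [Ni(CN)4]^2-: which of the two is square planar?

[Ni(CN)4]^2-

For [NiI4]^2-: Ligand charges: each iodide is −1. With an overall charge of −2 the nickel centre must be in the +2 oxidation state. Group 10 minus oxidation state 2 gives a d⁸ configuration. Iodide is a weak-field ligand. With weak-field ligands the CFSE gain from square planar is small, so a 3d d⁸ ion takes the sterically preferred tetrahedral geometry. → tetrahedral.
For [Ni(CN)4]^2-: Ligand charges: each cyanide is −1. With an overall charge of −2 the nickel centre must be in the +2 oxidation state. Nickel is a group-10 element; Ni(II) is therefore d⁸. Cyanide is a strong-field ligand (high in the spectrochemical series). A 3d d⁸ ion with strong-field ligands gains enough CFSE to favour square planar over tetrahedral. → square planar.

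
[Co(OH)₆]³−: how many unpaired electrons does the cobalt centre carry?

Ligand charges: each hydroxide is −1. With an overall charge of −3 the cobalt centre must be in the +3 oxidation state.
Cobalt is a group-9 element; Co(III) is therefore d⁶.
The spin state decides the count: Co(III) has an exceptionally large octahedral splitting and is low-spin with essentially every ligand except fluoride.
An octahedral low-spin d⁶ ion is t₂g⁶e_g⁰, giving 0 unpaired electrons.

0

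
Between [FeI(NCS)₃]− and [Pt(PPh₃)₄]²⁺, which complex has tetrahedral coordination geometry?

For [FeI(NCS)₃]−: Each iodide is −1; each isothiocyanate is −1; balancing the −1 overall charge requires Fe(III). Fe sits in group 8, so the d-electron count is 8 − 3 = 5. A high-spin d⁵ ion has zero CFSE in either geometry, so four ligands adopt the sterically favoured tetrahedral geometry. → tetrahedral.
For [Pt(PPh₃)₄]²⁺: Triphenylphosphine is neutral; balancing the +2 overall charge requires Pt(II). Group 10 minus oxidation state 2 gives a d⁸ configuration. A 5d d⁸ ion has a large crystal-field splitting; square planar leaves the high-energy d_{x²−y²} orbital empty and maximises CFSE. → square planar.

[FeI(NCS)₃]−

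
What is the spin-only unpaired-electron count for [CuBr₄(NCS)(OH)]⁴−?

Summing ligand charges against the −4 overall charge gives an oxidation state of +2 for copper.
Group 11 minus oxidation state 2 gives a d⁹ configuration.
In an octahedral field the d⁹ configuration is t₂g⁶e_g³ (only one arrangement possible), giving 1 unpaired electron.

1 unpaired electron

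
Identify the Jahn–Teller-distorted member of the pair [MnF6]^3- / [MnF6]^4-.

[MnF6]^3-

[MnF6]^3-: Ligand charges: each fluoride is −1. With an overall charge of −3 the manganese centre must be in the +3 oxidation state. Mn sits in group 7, so the d-electron count is 7 − 3 = 4. Fluoride is a weak-field ligand for a first-row metal, so the complex is high-spin. The t₂g³e_g¹ (high-spin) configuration has an unevenly filled e_g set; the Jahn–Teller theorem predicts a tetragonal distortion (typically axial elongation) to lift the degeneracy.
[MnF6]^4-: Each fluoride is −1; balancing the −4 overall charge requires Mn(II). Mn sits in group 7, so the d-electron count is 7 − 2 = 5. Fluoride is a weak-field ligand for a first-row metal, so the complex is high-spin. The d⁵ configuration leaves the e_g set evenly filled (or empty) — no strong Jahn–Teller driving force.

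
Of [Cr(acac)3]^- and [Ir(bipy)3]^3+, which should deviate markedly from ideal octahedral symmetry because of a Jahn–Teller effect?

[Cr(acac)3]^-

[Cr(acac)3]^-: Each acetylacetonate is −1; balancing the −1 overall charge requires Cr(II). Group 6 minus oxidation state 2 gives a d⁴ configuration. Acetylacetonate is a weak-field ligand for a first-row metal, so the complex is high-spin. The t₂g³e_g¹ (high-spin) configuration has an unevenly filled e_g set; the Jahn–Teller theorem predicts a tetragonal distortion (typically axial elongation) to lift the degeneracy.
[Ir(bipy)3]^3+: Summing ligand charges against the +3 overall charge gives an oxidation state of +3 for iridium. Iridium is a group-9 element; Ir(III) is therefore d⁶. A 5d ion has a large Δₒ and is invariably low-spin. The d⁶ configuration leaves the e_g set evenly filled (or empty) — no strong Jahn–Teller driving force.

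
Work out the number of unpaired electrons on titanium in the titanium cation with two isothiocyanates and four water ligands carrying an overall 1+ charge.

1

Ligand charges: each isothiocyanate is −1; water is neutral. With an overall charge of +1 the titanium centre must be in the +3 oxidation state.
Titanium is a group-4 element; Ti(III) is therefore d¹.
In an octahedral field the d¹ configuration is t₂g¹e_g⁰ (only one arrangement possible), giving 1 unpaired electron.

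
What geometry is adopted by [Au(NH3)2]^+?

Summing ligand charges against the +1 overall charge gives an oxidation state of +1 for gold.
Group 11 minus oxidation state 1 gives a d¹⁰ configuration.
With 2 monodentate ligands the coordination number is 2.
A d¹⁰ ion with only two ligands adopts a linear arrangement (sp hybridisation; no CFSE preference).

linear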